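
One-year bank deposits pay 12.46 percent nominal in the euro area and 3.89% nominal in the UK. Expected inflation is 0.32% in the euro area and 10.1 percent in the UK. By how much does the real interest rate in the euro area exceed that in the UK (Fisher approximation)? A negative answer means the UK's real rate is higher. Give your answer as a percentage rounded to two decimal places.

The euro area: 12.46% − 0.32% = 12.140%
The UK: 3.89% − 10.1% = -6.210%
Differential = 18.350% → 18.35%.

18.35%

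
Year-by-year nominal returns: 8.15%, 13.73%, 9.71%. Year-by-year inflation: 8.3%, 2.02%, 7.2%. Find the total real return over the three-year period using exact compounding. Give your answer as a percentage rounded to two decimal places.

13.93%

Compound the nominal returns: 1.0815 × 1.1373 × 1.0971 = 1.349422.
Compound inflation: 1.0830 × 1.0202 × 1.0720 = 1.184428.
Deflate: 1.349422 / 1.184428 = 1.139303.
Total real return = 1.139303 − 1 → 13.93%.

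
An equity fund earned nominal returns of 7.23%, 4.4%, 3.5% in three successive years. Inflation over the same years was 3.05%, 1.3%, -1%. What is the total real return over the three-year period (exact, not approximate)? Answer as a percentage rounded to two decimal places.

12.12%

Compound the nominal returns: 1.0723 × 1.0440 × 1.0350 = 1.158663.
Compound inflation: 1.0305 × 1.0130 × 0.9900 = 1.033458.
Deflate: 1.158663 / 1.033458 = 1.121152.
Total real return = 1.121152 − 1 → 12.12%.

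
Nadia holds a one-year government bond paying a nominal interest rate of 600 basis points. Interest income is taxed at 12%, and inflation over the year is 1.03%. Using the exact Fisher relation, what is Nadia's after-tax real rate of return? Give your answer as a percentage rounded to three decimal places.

After-tax nominal return = 6% × (1 − 0.12) = 5.2800%.
1 + r = 1.05280 / 1.01030 = 1.042067
After-tax real rate = 1.042067 − 1 → 4.207%.

4.207%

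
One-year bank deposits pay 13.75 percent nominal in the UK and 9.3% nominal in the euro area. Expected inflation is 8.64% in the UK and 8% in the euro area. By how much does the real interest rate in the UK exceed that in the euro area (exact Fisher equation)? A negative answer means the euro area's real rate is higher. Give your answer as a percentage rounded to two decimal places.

The UK: (1 + 0.1375)/(1 + 0.0864) − 1 = 4.7036%
The euro area: (1 + 0.0930)/(1 + 0.0800) − 1 = 1.2037%
Differential = 4.7036% − 1.2037% = 3.4999% → 3.50%.

3.50%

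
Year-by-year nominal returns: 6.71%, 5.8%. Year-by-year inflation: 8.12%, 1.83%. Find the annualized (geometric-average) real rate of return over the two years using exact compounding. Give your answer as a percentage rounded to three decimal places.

1.264%

Nominal growth factor = 1.0671 × 1.0580 = 1.12899180
Price-level growth factor = 1.0812 × 1.0183 = 1.10098596
Real growth factor = 1.12899180 / 1.10098596 = 1.02543705
Annualized real rate = 1.02543705^(1/2) − 1 = 1.2639% → 1.264%.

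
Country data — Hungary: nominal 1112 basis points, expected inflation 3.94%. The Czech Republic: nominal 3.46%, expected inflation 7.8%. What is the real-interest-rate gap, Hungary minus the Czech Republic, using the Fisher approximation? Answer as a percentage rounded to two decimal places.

Hungary: 11.12% − 3.94% = 7.180%
The Czech Republic: 3.46% − 7.8% = -4.340%
Differential = 11.520% → 11.52%.

11.52%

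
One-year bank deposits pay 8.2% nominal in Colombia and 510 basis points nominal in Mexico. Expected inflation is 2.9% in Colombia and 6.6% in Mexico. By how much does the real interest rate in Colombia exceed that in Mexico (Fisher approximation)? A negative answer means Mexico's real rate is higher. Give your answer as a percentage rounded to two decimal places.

Colombia: 8.2% − 2.9% = 5.300%
Mexico: 5.1% − 6.6% = -1.500%
Differential = 6.800% → 6.80%.

6.80%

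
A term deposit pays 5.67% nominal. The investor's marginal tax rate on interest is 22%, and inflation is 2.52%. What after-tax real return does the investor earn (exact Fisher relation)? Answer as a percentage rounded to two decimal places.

After-tax nominal return = 5.67% × (1 − 0.22) = 4.4226%.
1 + r = 1.044226 / 1.02520 = 1.018558
After-tax real rate = 1.018558 − 1 → 1.86%.

1.86%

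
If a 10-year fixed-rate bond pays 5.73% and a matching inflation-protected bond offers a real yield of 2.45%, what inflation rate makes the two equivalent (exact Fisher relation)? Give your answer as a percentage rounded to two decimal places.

(1 + π) = (1 + i)/(1 + r) = 1.05730 / 1.02450 = 1.032016
Break-even inflation = 1.032016 − 1 → 3.20%.

3.20%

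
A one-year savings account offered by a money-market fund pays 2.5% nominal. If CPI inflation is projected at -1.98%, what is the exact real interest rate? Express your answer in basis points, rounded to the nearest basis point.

By the Fisher relation, 1 + r = (1 + i)/(1 + π).
1 + r = 1.02500 / 0.98020 = 1.045705
r = 1.045705 − 1 = 4.5705%, i.e. 457 basis points.

457 basis points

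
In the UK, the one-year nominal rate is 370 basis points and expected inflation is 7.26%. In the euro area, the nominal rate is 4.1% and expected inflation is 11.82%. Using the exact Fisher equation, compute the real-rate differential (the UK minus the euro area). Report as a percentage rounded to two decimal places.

The UK: (1 + 0.0370)/(1 + 0.0726) − 1 = -3.3190%
The euro area: (1 + 0.0410)/(1 + 0.1182) − 1 = -6.9040%
Differential = -3.3190% − (-6.9040%) = 3.5849% → 3.58%.

3.58%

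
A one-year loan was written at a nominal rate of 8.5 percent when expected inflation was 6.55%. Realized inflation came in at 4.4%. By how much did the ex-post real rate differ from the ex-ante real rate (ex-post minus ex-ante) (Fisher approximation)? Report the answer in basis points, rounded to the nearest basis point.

215 basis points

Ex-ante: 8.5% − 6.55% = 1.950%
Ex-post: 8.5% − 4.4% = 4.100%
Difference (ex-post − ex-ante) = 2.1500% → 215 basis points.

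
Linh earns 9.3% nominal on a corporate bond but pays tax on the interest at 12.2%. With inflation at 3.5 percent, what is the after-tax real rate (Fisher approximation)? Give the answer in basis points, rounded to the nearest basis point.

467 basis points

After-tax nominal return = 9.3% × (1 − 0.122) = 8.1654%.
r ≈ 8.1654% − 3.5% → 467 basis points.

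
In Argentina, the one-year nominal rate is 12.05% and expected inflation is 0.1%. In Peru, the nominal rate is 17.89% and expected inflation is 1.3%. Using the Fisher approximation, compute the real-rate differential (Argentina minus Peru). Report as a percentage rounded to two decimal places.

Argentina: 12.05% − 0.1% = 11.950%
Peru: 17.89% − 1.3% = 16.590%
Differential = -4.640% → -4.64%.

-4.64%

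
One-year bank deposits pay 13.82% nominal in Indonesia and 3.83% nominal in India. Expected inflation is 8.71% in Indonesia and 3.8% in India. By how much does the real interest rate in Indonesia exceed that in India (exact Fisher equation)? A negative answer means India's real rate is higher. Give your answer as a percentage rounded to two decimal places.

4.67%

Indonesia: (1 + 0.1382)/(1 + 0.0871) − 1 = 4.7006%
India: (1 + 0.0383)/(1 + 0.0380) − 1 = 0.0289%
Differential = 4.7006% − 0.0289% = 4.6717% → 4.67%.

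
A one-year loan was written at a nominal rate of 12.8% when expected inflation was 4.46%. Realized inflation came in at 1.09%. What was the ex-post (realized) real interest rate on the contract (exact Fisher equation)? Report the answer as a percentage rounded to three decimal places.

Ex-post: (1 + 0.1280)/(1 + 0.0109) − 1 = 11.5837%
So the realized real rate is 11.584%.

11.584%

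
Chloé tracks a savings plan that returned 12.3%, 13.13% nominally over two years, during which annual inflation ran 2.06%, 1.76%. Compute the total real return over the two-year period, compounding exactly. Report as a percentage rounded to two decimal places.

Compound the nominal returns: 1.1230 × 1.1313 = 1.270450.
Compound inflation: 1.0206 × 1.0176 = 1.038563.
Deflate: 1.270450 / 1.038563 = 1.223277.
Total real return = 1.223277 − 1 → 22.33%.

22.33%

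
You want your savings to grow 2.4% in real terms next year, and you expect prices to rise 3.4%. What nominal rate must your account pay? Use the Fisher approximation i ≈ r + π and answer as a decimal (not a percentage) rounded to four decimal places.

i ≈ r + π = 2.4% + 3.4% = 0.0580.

0.0580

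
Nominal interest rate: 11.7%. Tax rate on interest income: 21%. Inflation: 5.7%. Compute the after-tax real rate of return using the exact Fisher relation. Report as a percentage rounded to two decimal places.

After-tax nominal return = 11.7% × (1 − 0.21) = 9.2430%.
1 + r = 1.09243 / 1.05700 = 1.033519
After-tax real rate = 1.033519 − 1 → 3.35%.

3.35%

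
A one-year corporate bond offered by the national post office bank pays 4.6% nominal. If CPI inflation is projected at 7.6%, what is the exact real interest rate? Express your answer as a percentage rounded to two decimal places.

1 + r = 1.04600 / 1.07600 = 0.972119
r = 0.972119 − 1 = -2.7881%, i.e. -2.79%.

-2.79%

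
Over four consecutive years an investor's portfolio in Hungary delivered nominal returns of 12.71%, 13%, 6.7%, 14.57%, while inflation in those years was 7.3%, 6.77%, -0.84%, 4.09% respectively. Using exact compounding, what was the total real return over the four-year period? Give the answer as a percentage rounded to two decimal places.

31.67%

Nominal growth factor = 1.1271 × 1.1300 × 1.0670 × 1.1457 = 1.556956
Price-level growth factor = 1.0730 × 1.0677 × 0.9916 × 1.0409 = 1.182482
Real growth factor = 1.556956 / 1.182482 = 1.316685
Total real return = 1.316685 − 1 → 31.67%.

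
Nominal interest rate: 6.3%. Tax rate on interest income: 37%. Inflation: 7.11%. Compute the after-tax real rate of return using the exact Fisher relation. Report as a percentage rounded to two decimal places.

After-tax nominal return = 6.3% × (1 − 0.37) = 3.9690%.
1 + r = 1.03969 / 1.07110 = 0.970675
After-tax real rate = 0.970675 − 1 → -2.93%.

-2.93%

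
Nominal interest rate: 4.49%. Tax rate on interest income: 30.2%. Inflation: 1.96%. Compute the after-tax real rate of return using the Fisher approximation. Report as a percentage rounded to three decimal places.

1.174%

After-tax nominal return = 4.49% × (1 − 0.302) = 3.13402%.
r ≈ 3.13402% − 1.96% → 1.174%.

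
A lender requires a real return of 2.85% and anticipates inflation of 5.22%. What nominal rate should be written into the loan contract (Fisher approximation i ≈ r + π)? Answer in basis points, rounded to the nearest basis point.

807 basis points

i ≈ r + π = 2.85% + 5.22% = 807 basis points.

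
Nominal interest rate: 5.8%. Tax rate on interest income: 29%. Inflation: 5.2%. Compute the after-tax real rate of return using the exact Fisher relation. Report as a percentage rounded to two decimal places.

-1.03%

After-tax nominal return = 5.8% × (1 − 0.29) = 4.1180%.
1 + r = 1.04118 / 1.05200 = 0.989715
After-tax real rate = 0.989715 − 1 → -1.03%.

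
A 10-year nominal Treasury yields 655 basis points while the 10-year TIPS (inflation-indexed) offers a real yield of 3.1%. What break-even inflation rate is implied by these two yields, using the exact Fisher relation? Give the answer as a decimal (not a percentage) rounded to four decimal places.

(1 + π) = (1 + i)/(1 + r) = 1.06550 / 1.03100 = 1.033463
Break-even inflation = 1.033463 − 1 → 0.0335.

0.0335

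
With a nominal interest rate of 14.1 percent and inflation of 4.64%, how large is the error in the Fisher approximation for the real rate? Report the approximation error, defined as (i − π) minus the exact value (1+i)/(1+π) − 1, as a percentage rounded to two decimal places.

0.42%

Approximate: r ≈ 14.100% − 4.640% = 9.4600%
Exact: (1 + 0.1410)/(1 + 0.0464) − 1 = 9.0405%
Error = 9.4600% − 9.0405% = 0.4195% → 0.42%.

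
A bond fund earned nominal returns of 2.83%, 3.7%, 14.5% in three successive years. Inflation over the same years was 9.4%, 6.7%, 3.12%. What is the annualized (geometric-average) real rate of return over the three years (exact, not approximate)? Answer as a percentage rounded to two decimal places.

0.48%

Nominal growth factor = 1.0283 × 1.0370 × 1.1450 = 1.22096743
Price-level growth factor = 1.0940 × 1.0670 × 1.0312 = 1.20371770
Real growth factor = 1.22096743 / 1.20371770 = 1.01433038
Annualized real rate = 1.01433038^(1/3) − 1 = 0.4754% → 0.48%.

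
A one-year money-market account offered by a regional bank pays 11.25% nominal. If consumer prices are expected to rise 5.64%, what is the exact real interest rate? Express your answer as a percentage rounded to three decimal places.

By the Fisher equation, 1 + r = (1 + i)/(1 + π).
1 + r = 1.11250 / 1.05640 = 1.0531049
r = 1.0531049 − 1 = 5.31049%, i.e. 5.310%.

5.310%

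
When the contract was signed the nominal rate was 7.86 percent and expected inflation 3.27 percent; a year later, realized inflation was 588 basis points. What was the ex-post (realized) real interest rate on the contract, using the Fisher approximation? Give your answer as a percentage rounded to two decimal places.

Ex-post: 7.86% − 5.88% = 1.980%
So the realized real rate is 1.98%.

1.98%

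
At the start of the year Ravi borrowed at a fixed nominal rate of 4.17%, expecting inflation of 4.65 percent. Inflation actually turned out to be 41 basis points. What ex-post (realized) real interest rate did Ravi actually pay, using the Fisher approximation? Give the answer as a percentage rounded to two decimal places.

Ex-post: 4.17% − 0.41% = 3.760%
So the realized real rate is 3.76%.

3.76%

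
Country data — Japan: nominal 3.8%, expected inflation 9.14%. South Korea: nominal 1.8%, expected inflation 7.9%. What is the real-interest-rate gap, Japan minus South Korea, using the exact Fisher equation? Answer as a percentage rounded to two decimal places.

Japan: (1 + 0.0380)/(1 + 0.0914) − 1 = -4.8928%
South Korea: (1 + 0.0180)/(1 + 0.0790) − 1 = -5.6534%
Differential = -4.8928% − (-5.6534%) = 0.7606% → 0.76%.

0.76%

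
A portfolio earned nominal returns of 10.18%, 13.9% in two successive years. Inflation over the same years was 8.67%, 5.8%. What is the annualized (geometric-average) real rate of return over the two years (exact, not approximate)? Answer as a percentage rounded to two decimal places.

Compound the nominal returns: 1.1018 × 1.1390 = 1.25495020.
Compound inflation: 1.0867 × 1.0580 = 1.14972860.
Deflate: 1.25495020 / 1.14972860 = 1.09151864.
Annualized real rate = 1.09151864^(1/2) − 1 = 4.4758% → 4.48%.

4.48%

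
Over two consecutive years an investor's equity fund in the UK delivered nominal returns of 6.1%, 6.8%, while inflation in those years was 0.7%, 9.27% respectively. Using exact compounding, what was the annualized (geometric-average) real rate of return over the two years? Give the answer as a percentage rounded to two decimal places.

Nominal growth factor = 1.0610 × 1.0680 = 1.13314800
Price-level growth factor = 1.0070 × 1.0927 = 1.10034890
Real growth factor = 1.13314800 / 1.10034890 = 1.02980791
Annualized real rate = 1.02980791^(1/2) − 1 = 1.4795% → 1.48%.

1.48%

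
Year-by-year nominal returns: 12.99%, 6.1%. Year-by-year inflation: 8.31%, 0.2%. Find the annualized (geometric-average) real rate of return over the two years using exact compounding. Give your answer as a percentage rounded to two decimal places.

5.10%

Compound the nominal returns: 1.1299 × 1.0610 = 1.19882390.
Compound inflation: 1.0831 × 1.0020 = 1.08526620.
Deflate: 1.19882390 / 1.08526620 = 1.10463580.
Annualized real rate = 1.10463580^(1/2) − 1 = 5.1017% → 5.10%.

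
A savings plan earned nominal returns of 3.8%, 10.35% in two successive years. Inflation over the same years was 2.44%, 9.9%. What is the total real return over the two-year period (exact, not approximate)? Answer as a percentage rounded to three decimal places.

Compound the nominal returns: 1.0380 × 1.1035 = 1.1454330.
Compound inflation: 1.0244 × 1.0990 = 1.1258156.
Deflate: 1.1454330 / 1.1258156 = 1.0174251.
Total real return = 1.0174251 − 1 → 1.743%.

1.743%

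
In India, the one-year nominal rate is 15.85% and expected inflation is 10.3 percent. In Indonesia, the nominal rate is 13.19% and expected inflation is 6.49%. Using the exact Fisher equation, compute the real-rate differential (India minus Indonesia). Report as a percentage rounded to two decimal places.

India: (1 + 0.1585)/(1 + 0.1030) − 1 = 5.0317%
Indonesia: (1 + 0.1319)/(1 + 0.0649) − 1 = 6.2917%
Differential = 5.0317% − 6.2917% = -1.2599% → -1.26%.

-1.26%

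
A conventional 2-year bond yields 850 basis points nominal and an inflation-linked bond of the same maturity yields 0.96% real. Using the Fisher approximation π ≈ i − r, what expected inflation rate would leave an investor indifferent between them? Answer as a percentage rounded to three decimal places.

π ≈ i − r = 8.5% − 0.96% → 7.540%.

7.540%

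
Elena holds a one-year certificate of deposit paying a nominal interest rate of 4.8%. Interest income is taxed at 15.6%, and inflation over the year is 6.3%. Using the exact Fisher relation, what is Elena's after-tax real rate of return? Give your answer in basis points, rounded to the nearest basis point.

After-tax nominal return = 4.8% × (1 − 0.156) = 4.0512%.
1 + r = 1.040512 / 1.06300 = 0.978845
After-tax real rate = 0.978845 − 1 → -212 basis points.

-212 basis points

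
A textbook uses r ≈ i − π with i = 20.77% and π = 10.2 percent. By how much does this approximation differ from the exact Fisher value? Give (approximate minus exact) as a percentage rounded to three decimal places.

Approximate: r ≈ 20.770% − 10.200% = 10.5700%
Exact: (1 + 0.2077)/(1 + 0.1020) − 1 = 9.5917%
Error = 10.5700% − 9.5917% = 0.9783% → 0.978%.

0.978%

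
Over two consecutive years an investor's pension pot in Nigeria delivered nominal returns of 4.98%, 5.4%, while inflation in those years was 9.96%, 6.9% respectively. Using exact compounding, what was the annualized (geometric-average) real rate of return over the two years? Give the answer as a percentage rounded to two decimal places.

-2.98%

Nominal growth factor = 1.0498 × 1.0540 = 1.10648920
Price-level growth factor = 1.0996 × 1.0690 = 1.17547240
Real growth factor = 1.10648920 / 1.17547240 = 0.94131449
Annualized real rate = 0.94131449^(1/2) − 1 = -2.9786% → -2.98%.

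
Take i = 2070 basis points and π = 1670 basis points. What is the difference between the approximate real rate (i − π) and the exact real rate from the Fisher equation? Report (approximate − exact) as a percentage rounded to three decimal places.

0.572%

Approximate: r ≈ 20.700% − 16.700% = 4.0000%
Exact: (1 + 0.2070)/(1 + 0.1670) − 1 = 3.4276%
Error = 4.0000% − 3.4276% = 0.5724% → 0.572%.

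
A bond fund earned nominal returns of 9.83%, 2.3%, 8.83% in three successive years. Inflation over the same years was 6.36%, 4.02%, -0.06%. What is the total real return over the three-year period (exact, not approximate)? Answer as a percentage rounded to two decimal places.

10.59%

Nominal growth factor = 1.0983 × 1.0230 × 1.0883 = 1.222771
Price-level growth factor = 1.0636 × 1.0402 × 0.9994 = 1.105693
Real growth factor = 1.222771 / 1.105693 = 1.105887
Total real return = 1.105887 − 1 → 10.59%.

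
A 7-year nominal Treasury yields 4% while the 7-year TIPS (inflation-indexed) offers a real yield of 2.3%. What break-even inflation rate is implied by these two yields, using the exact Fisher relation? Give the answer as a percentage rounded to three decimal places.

1.662%

(1 + π) = (1 + i)/(1 + r) = 1.04000 / 1.02300 = 1.016618
Break-even inflation = 1.016618 − 1 → 1.662%.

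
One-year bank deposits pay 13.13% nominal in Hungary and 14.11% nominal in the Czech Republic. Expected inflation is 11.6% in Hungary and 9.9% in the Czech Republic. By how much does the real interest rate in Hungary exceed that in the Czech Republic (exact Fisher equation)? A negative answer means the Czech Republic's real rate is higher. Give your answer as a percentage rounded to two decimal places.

Hungary: (1 + 0.1313)/(1 + 0.1160) − 1 = 1.3710%
The Czech Republic: (1 + 0.1411)/(1 + 0.0990) − 1 = 3.8308%
Differential = 1.3710% − 3.8308% = -2.4598% → -2.46%.

-2.46%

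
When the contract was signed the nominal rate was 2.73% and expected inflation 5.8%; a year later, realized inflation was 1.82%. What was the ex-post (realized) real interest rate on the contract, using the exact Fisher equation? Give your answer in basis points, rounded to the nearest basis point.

Ex-post: (1 + 0.0273)/(1 + 0.0182) − 1 = 0.8937%
So the realized real rate is 89 basis points.

89 basis points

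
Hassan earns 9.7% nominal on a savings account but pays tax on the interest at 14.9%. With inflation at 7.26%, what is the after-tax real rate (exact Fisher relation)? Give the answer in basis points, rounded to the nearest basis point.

After-tax nominal return = 9.7% × (1 − 0.149) = 8.2547%.
1 + r = 1.082547 / 1.07260 = 1.009274
After-tax real rate = 1.009274 − 1 → 93 basis points.

93 basis points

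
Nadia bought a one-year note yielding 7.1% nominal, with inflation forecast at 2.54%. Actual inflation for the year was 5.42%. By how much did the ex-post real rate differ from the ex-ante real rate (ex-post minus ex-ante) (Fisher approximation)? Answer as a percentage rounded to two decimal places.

Ex-ante: 7.1% − 2.54% = 4.560%
Ex-post: 7.1% − 5.42% = 1.680%
Difference (ex-post − ex-ante) = -2.8800% → -2.88%.

-2.88%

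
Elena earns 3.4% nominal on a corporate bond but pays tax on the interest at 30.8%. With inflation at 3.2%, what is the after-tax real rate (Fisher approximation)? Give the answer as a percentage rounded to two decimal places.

After-tax nominal return = 3.4% × (1 − 0.308) = 2.3528%.
r ≈ 2.3528% − 3.2% → -0.85%.

-0.85%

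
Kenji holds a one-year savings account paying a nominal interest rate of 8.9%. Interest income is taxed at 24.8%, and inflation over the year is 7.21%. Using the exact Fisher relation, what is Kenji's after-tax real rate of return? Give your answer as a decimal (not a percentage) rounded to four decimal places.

After-tax nominal return = 8.9% × (1 − 0.248) = 6.6928%.
1 + r = 1.066928 / 1.07210 = 0.995176
After-tax real rate = 0.995176 − 1 → -0.0048.

-0.0048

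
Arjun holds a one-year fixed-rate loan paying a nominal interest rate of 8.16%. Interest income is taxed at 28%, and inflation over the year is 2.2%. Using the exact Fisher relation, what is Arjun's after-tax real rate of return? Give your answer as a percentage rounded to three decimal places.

After-tax nominal return = 8.16% × (1 − 0.28) = 5.8752%.
1 + r = 1.058752 / 1.02200 = 1.035961
After-tax real rate = 1.035961 − 1 → 3.596%.

3.596%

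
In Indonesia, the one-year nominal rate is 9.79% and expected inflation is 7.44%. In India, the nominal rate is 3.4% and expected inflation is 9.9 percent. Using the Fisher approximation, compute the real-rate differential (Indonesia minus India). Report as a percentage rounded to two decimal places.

Indonesia: 9.79% − 7.44% = 2.350%
India: 3.4% − 9.9% = -6.500%
Differential = 8.850% → 8.85%.

8.85%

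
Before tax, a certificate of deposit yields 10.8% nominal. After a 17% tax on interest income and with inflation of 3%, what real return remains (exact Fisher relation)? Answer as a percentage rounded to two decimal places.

5.79%

After-tax nominal return = 10.8% × (1 − 0.17) = 8.9640%.
1 + r = 1.08964 / 1.03000 = 1.057903
After-tax real rate = 1.057903 − 1 → 5.79%.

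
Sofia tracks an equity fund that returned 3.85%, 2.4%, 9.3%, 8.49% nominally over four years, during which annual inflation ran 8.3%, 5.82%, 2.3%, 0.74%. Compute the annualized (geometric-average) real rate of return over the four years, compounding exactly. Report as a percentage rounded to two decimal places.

1.65%

Compound the nominal returns: 1.0385 × 1.0240 × 1.0930 × 1.0849 = 1.26100361.
Compound inflation: 1.0830 × 1.0582 × 1.0230 × 1.0074 = 1.18106498.
Deflate: 1.26100361 / 1.18106498 = 1.06768351.
Annualized real rate = 1.06768351^(1/4) − 1 = 1.6508% → 1.65%.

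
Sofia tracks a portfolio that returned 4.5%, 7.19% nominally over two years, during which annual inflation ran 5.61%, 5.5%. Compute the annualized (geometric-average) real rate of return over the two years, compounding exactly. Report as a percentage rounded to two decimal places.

Compound the nominal returns: 1.0450 × 1.0719 = 1.12013550.
Compound inflation: 1.0561 × 1.0550 = 1.11418550.
Deflate: 1.12013550 / 1.11418550 = 1.00534022.
Annualized real rate = 1.00534022^(1/2) − 1 = 0.2667% → 0.27%.

0.27%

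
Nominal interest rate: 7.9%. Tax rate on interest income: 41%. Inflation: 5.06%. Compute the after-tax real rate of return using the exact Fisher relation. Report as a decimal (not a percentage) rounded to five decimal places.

-0.00380

After-tax nominal return = 7.9% × (1 − 0.41) = 4.6610%.
1 + r = 1.04661 / 1.05060 = 0.996202
After-tax real rate = 0.996202 − 1 → -0.00380.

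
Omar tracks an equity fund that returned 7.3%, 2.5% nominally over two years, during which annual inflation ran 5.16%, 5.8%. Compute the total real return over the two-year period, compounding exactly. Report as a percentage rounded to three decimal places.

-1.148%

Nominal growth factor = 1.0730 × 1.0250 = 1.099825
Price-level growth factor = 1.0516 × 1.0580 = 1.112593
Real growth factor = 1.099825 / 1.112593 = 0.988524
Total real return = 0.988524 − 1 → -1.148%.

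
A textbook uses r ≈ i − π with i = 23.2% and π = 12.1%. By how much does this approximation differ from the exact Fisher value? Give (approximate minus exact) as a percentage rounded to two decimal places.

1.20%

Approximate: r ≈ 23.200% − 12.100% = 11.1000%
Exact: (1 + 0.2320)/(1 + 0.1210) − 1 = 9.9019%
Error = 11.1000% − 9.9019% = 1.1981% → 1.20%.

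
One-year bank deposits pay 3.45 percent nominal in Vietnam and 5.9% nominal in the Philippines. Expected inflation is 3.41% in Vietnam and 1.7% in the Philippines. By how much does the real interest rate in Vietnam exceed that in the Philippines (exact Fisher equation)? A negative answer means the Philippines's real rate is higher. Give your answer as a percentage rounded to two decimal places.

-4.09%

Vietnam: (1 + 0.0345)/(1 + 0.0341) − 1 = 0.0387%
The Philippines: (1 + 0.0590)/(1 + 0.0170) − 1 = 4.1298%
Differential = 0.0387% − 4.1298% = -4.0911% → -4.09%.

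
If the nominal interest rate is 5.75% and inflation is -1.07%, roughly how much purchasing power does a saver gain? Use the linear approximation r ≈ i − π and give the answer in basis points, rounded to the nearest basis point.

r ≈ i − π = 5.75% − (-1.07%) = 682 basis points.

682 basis points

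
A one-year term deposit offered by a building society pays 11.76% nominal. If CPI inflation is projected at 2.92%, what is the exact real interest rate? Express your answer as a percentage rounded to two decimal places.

8.59%

By the Fisher relation, 1 + r = (1 + i)/(1 + π).
1 + r = 1.11760 / 1.02920 = 1.085892
r = 1.085892 − 1 = 8.5892%, i.e. 8.59%.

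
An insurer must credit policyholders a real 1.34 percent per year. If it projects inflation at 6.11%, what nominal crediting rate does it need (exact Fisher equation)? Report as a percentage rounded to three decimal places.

(1 + i) = (1 + r)(1 + π) = 1.01340 × 1.06110 = 1.07531874
i = 1.07531874 − 1, so the required nominal rate is 7.532%.

7.532%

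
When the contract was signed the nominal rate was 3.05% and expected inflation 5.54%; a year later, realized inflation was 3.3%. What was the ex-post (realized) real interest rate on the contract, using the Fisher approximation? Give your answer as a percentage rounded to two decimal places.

-0.25%

Ex-post: 3.05% − 3.3% = -0.250%
So the realized real rate is -0.25%.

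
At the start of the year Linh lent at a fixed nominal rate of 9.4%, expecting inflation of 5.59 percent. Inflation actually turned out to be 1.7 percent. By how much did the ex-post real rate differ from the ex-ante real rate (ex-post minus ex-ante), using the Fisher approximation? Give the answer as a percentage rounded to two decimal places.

3.89%

Ex-ante: 9.4% − 5.59% = 3.810%
Ex-post: 9.4% − 1.7% = 7.700%
Difference (ex-post − ex-ante) = 3.8900% → 3.89%.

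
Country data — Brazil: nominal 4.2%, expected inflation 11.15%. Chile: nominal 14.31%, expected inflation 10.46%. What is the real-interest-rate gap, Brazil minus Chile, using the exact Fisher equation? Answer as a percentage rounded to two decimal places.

-9.74%

Brazil: (1 + 0.0420)/(1 + 0.1115) − 1 = -6.2528%
Chile: (1 + 0.1431)/(1 + 0.1046) − 1 = 3.4854%
Differential = -6.2528% − 3.4854% = -9.7382% → -9.74%.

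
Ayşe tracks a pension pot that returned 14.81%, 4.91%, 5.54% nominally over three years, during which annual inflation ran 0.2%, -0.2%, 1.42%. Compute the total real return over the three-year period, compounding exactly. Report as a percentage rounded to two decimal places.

25.34%

Compound the nominal returns: 1.1481 × 1.0491 × 1.0554 = 1.271199.
Compound inflation: 1.0020 × 0.9980 × 1.0142 = 1.014196.
Deflate: 1.271199 / 1.014196 = 1.253406.
Total real return = 1.253406 − 1 → 25.34%.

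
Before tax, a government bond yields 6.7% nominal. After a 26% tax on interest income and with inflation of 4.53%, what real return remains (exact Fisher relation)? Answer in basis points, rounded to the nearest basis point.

After-tax nominal return = 6.7% × (1 − 0.26) = 4.9580%.
1 + r = 1.04958 / 1.04530 = 1.004095
After-tax real rate = 1.004095 − 1 → 41 basis points.

41 basis points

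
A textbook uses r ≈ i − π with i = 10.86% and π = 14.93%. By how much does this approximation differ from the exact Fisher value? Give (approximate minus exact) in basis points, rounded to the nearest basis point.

Approximate: r ≈ 10.860% − 14.930% = -4.0700%
Exact: (1 + 0.1086)/(1 + 0.1493) − 1 = -3.5413%
Error = -4.0700% − (-3.5413%) = -0.5287% → -53 basis points.

-53 basis points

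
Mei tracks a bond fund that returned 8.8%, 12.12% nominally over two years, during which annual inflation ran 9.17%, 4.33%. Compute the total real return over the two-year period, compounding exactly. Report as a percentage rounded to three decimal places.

Nominal growth factor = 1.0880 × 1.1212 = 1.2198656
Price-level growth factor = 1.0917 × 1.0433 = 1.1389706
Real growth factor = 1.2198656 / 1.1389706 = 1.0710247
Total real return = 1.0710247 − 1 → 7.102%.

7.102%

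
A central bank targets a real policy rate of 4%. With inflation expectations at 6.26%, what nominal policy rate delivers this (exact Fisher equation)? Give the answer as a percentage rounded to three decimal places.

(1 + i) = (1 + r)(1 + π) = 1.04000 × 1.06260 = 1.105104
i = 1.105104 − 1, so the required nominal rate is 10.510%.

10.510%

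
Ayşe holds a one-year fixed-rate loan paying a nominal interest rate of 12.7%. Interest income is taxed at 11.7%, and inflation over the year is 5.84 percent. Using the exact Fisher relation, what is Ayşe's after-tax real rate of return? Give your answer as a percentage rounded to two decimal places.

5.08%

After-tax nominal return = 12.7% × (1 − 0.117) = 11.2141%.
1 + r = 1.112141 / 1.05840 = 1.050776
After-tax real rate = 1.050776 − 1 → 5.08%.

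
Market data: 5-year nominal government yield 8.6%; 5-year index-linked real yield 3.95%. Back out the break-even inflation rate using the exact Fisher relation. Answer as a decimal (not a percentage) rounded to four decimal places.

0.0447

(1 + π) = (1 + i)/(1 + r) = 1.08600 / 1.03950 = 1.044733
Break-even inflation = 1.044733 − 1 → 0.0447.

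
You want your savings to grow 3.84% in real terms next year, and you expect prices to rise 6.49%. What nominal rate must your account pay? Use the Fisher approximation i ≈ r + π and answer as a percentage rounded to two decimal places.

10.33%

i ≈ r + π = 3.84% + 6.49% = 10.33%.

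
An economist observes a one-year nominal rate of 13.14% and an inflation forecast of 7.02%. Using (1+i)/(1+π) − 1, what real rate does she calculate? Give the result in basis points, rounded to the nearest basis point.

572 basis points

1 + r = 1.13140 / 1.07020 = 1.057186
r = 1.057186 − 1 = 5.7186%, i.e. 572 basis points.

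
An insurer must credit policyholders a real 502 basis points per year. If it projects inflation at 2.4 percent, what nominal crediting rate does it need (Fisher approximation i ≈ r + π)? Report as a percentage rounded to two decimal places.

7.42%

i ≈ r + π = 5.02% + 2.4% = 7.42%.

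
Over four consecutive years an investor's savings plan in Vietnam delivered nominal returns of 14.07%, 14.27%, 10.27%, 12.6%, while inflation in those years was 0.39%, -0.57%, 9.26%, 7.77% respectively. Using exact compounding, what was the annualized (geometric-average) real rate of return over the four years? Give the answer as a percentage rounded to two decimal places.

Nominal growth factor = 1.1407 × 1.1427 × 1.1027 × 1.1260 = 1.61845055
Price-level growth factor = 1.0039 × 0.9943 × 1.0926 × 1.0777 = 1.17534935
Real growth factor = 1.61845055 / 1.17534935 = 1.37699531
Annualized real rate = 1.37699531^(1/4) − 1 = 8.3261% → 8.33%.

8.33%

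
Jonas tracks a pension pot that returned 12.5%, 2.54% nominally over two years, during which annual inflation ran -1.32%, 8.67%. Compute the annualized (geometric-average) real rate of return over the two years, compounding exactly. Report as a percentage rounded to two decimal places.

3.72%

Compound the nominal returns: 1.1250 × 1.0254 = 1.15357500.
Compound inflation: 0.9868 × 1.0867 = 1.07235556.
Deflate: 1.15357500 / 1.07235556 = 1.07573928.
Annualized real rate = 1.07573928^(1/2) − 1 = 3.7179% → 3.72%.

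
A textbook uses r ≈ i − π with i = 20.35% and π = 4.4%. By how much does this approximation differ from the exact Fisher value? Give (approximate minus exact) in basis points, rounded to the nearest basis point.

Approximate: r ≈ 20.350% − 4.400% = 15.9500%
Exact: (1 + 0.2035)/(1 + 0.0440) − 1 = 15.2778%
Error = 15.9500% − 15.2778% = 0.6722% → 67 basis points.

67 basis points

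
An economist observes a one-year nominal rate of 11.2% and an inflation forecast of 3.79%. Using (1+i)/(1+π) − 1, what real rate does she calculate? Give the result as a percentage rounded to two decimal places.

7.14%

By the Fisher identity, 1 + r = (1 + i)/(1 + π).
1 + r = 1.11200 / 1.03790 = 1.071394
r = 1.071394 − 1 = 7.1394%, i.e. 7.14%.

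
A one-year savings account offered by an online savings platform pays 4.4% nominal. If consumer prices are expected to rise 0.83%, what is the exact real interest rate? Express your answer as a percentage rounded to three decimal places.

By the Fisher relation, 1 + r = (1 + i)/(1 + π).
1 + r = 1.04400 / 1.00830 = 1.035406
r = 1.035406 − 1 = 3.5406%, i.e. 3.541%.

3.541%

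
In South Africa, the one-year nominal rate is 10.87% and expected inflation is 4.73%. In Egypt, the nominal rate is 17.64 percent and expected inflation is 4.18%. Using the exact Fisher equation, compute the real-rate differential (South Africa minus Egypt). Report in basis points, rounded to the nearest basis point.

-706 basis points

South Africa: (1 + 0.1087)/(1 + 0.0473) − 1 = 5.8627%
Egypt: (1 + 0.1764)/(1 + 0.0418) − 1 = 12.9199%
Differential = 5.8627% − 12.9199% = -7.0573% → -706 basis points.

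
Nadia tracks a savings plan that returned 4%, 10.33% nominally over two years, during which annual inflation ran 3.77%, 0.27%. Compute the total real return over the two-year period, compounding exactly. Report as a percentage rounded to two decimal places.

10.28%

Nominal growth factor = 1.0400 × 1.1033 = 1.147432
Price-level growth factor = 1.0377 × 1.0027 = 1.040502
Real growth factor = 1.147432 / 1.040502 = 1.102768
Total real return = 1.102768 − 1 → 10.28%.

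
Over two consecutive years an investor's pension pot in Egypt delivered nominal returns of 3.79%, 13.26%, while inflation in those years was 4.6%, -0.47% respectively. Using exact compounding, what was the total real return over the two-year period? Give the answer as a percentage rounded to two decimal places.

12.91%

Compound the nominal returns: 1.0379 × 1.1326 = 1.175526.
Compound inflation: 1.0460 × 0.9953 = 1.041084.
Deflate: 1.175526 / 1.041084 = 1.129136.
Total real return = 1.129136 − 1 → 12.91%.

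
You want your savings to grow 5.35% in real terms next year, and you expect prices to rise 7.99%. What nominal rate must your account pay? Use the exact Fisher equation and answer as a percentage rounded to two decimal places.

(1 + i) = (1 + r)(1 + π) = 1.05350 × 1.07990 = 1.13767465
i = 1.13767465 − 1, so the required nominal rate is 13.77%.

13.77%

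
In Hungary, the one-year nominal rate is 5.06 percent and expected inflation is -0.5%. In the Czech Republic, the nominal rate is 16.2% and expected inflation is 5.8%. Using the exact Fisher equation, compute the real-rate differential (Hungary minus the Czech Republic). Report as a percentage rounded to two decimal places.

-4.24%

Hungary: (1 + 0.0506)/(1 − 0.0050) − 1 = 5.5879%
The Czech Republic: (1 + 0.1620)/(1 + 0.0580) − 1 = 9.8299%
Differential = 5.5879% − 9.8299% = -4.2419% → -4.24%.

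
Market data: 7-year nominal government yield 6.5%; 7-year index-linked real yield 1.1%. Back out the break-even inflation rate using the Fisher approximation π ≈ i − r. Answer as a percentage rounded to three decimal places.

π ≈ i − r = 6.5% − 1.1% → 5.400%.

5.400%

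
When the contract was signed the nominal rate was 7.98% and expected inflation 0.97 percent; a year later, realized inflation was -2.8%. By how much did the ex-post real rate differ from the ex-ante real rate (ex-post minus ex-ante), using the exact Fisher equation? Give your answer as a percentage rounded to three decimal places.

4.148%

Ex-ante: (1 + 0.0798)/(1 + 0.0097) − 1 = 6.9427%
Ex-post: (1 + 0.0798)/(1 − 0.0280) − 1 = 11.0905%
Difference (ex-post − ex-ante) = 4.1479% → 4.148%.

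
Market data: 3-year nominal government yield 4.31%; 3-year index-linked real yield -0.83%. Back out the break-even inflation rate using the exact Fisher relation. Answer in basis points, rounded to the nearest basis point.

(1 + π) = (1 + i)/(1 + r) = 1.04310 / 0.99170 = 1.051830
Break-even inflation = 1.051830 − 1 → 518 basis points.

518 basis points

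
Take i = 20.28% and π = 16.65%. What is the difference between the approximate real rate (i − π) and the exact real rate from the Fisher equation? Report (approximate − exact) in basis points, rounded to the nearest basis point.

Approximate: r ≈ 20.280% − 16.650% = 3.6300%
Exact: (1 + 0.2028)/(1 + 0.1665) − 1 = 3.1119%
Error = 3.6300% − 3.1119% = 0.5181% → 52 basis points.

52 basis points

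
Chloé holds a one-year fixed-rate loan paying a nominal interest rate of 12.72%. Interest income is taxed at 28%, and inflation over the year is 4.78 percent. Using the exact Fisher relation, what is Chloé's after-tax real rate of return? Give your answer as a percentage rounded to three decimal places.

4.179%

After-tax nominal return = 12.72% × (1 − 0.28) = 9.1584%.
1 + r = 1.091584 / 1.04780 = 1.041787
After-tax real rate = 1.041787 − 1 → 4.179%.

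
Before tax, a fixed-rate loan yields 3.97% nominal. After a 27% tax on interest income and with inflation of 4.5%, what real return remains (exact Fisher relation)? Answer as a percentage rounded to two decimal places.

After-tax nominal return = 3.97% × (1 − 0.27) = 2.8981%.
1 + r = 1.028981 / 1.04500 = 0.984671
After-tax real rate = 0.984671 − 1 → -1.53%.

-1.53%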